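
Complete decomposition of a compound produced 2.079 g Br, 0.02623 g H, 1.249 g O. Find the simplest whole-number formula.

BrHO3

Moles — Br: 2.079 / 79.90 = 0.02602 mol; H: 0.02623 / 1.008 = 0.02602 mol; O: 1.249 / 16.00 = 0.07806 mol
Ratios (÷ 0.02602): Br 1.000, H 1.000, O 3.000
→ BrHO3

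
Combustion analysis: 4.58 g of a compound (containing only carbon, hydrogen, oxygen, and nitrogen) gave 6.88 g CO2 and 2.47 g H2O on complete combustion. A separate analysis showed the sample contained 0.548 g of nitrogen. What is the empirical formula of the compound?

mol C = 6.88 / 44.01 = 0.1563; mass C = 0.1563 × 12.01 = 1.878 g
mol H = 2 × (2.47 / 18.02) = 0.2741; mass H = 0.2741 × 1.008 = 0.2763 g
mol N = 0.548 / 14.01 = 0.03911
mass O = 4.58 − (2.702) = 1.878 g → mol O = 0.1174
Ratios (÷ 0.03911): C 3.997, H 7.009, N 1.000, O 3.001
→ C4H7NO3

C4H7NO3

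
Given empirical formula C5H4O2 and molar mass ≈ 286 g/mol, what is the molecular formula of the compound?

Empirical-formula mass = 96.08 g/mol
n = 286 / 96.08 = 2.98 ≈ 3
Molecular formula = (C5H4O2)3 = C15H12O6

C15H12O6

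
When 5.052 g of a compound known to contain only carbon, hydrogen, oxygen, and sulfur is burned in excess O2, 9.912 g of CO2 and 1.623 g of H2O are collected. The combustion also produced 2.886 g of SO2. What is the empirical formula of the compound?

mol C = 9.912 / 44.01 = 0.2252; mass C = 0.2252 × 12.01 = 2.705 g
mol H = 2 × (1.623 / 18.02) = 0.1801; mass H = 0.1801 × 1.008 = 0.1816 g
mol S = 2.886 / 64.07 = 0.04504; mass S = 1.445 g
mass O = 5.052 − (4.331) = 0.7209 g → mol O = 0.04506
Ratios (÷ 0.04504): C 5.000, H 3.999, O 1.000, S 1.000
→ C5H4OS

C5H4OS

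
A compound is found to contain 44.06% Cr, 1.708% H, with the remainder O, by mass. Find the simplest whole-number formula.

CrH2O4

Assume 100 g: 44.06 g Cr, 1.708 g H, 54.232 g O.
Cr: 44.06 g ÷ 52.00 g/mol = 0.8473 mol
H: 1.708 g ÷ 1.008 g/mol = 1.694 mol
O: 54.232 g ÷ 16.00 g/mol = 3.389 mol
Ratios (÷ 0.8473): Cr 1.000, H 2.000, O 4.000
→ CrH2O4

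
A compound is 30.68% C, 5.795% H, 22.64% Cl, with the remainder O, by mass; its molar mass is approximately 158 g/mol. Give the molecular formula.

Assume 100 g: 30.68 g C, 5.795 g H, 22.64 g Cl, 40.885 g O.
Moles — C: 30.68 / 12.01 = 2.555 mol; H: 5.795 / 1.008 = 5.749 mol; Cl: 22.64 / 35.45 = 0.6386 mol; O: 40.885 / 16.00 = 2.555 mol
Smallest is Cl at 0.6386 mol; normalising gives C 4.000, H 9.002, Cl 1.000, O 4.001
Ratio ≈ 4:9:1:4, so the empirical formula is C4H9ClO4
Empirical-formula mass = 156.56 g/mol
n = 158 / 156.56 = 1.01 ≈ 1
Molecular formula = empirical formula = C4H9ClO4

C4H9ClO4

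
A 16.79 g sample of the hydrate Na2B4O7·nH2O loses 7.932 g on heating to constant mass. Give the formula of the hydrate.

Mass of anhydrous Na2B4O7 = 16.79 − 7.932 = 8.858 g
mol H2O = 7.932 / 18.02 = 0.4402
Molar mass of Na2B4O7 = 201.22 g/mol → mol Na2B4O7 = 8.858 / 201.22 = 0.04402
n = 0.4402 / 0.04402 = 10.00 ≈ 10 → Na2B4O7·10H2O

Na2B4O7·10H2O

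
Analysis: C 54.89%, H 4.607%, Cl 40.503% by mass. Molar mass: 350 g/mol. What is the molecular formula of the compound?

Assume 100 g: 54.89 g C, 4.607 g H, 40.503 g Cl.
n(C) = 54.89/12.01 = 4.57, n(H) = 4.607/1.008 = 4.57, n(Cl) = 40.503/35.45 = 1.143
Smallest is Cl at 1.143 mol; normalising gives C 4.000, H 4.000, Cl 1.000
Ratio ≈ 4:4:1, so the empirical formula is C4H4Cl
Empirical-formula mass = 87.52 g/mol
n = 350 / 87.52 = 4.00 ≈ 4
Molecular formula = (C4H4Cl)×4 = C16H16Cl4

C16H16Cl4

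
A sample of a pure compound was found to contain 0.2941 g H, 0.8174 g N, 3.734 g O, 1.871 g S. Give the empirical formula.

H5NO4S

Moles — H: 0.2941 / 1.008 = 0.2918 mol; N: 0.8174 / 14.01 = 0.05834 mol; O: 3.734 / 16.00 = 0.2334 mol; S: 1.871 / 32.07 = 0.05834 mol
Divide by the smallest (0.05834 mol S): H 5.001, N 1.000, O 4.000, S 1.000
≈ 5:1:4:1 → H5NO4S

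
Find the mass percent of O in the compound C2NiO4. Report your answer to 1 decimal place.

43.6%

Molar mass = 2(12.01) + 1(58.69) + 4(16.00) = 146.710 g/mol
Mass of O per mole = 4 × 16.00 = 64.000 g
% O = 64.000 / 146.710 × 100 = 43.6%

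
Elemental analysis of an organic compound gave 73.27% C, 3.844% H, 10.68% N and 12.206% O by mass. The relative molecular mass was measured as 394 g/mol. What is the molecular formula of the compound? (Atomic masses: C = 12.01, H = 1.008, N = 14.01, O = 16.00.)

Assume 100 g: 73.27 g C, 3.844 g H, 10.68 g N, 12.206 g O.
C: 73.27 g ÷ 12.01 g/mol = 6.101 mol
H: 3.844 g ÷ 1.008 g/mol = 3.813 mol
N: 10.68 g ÷ 14.01 g/mol = 0.7623 mol
O: 12.206 g ÷ 16.00 g/mol = 0.7629 mol
Smallest is N at 0.7623 mol; normalising gives C 8.003, H 5.003, N 1.000, O 1.001
Ratio ≈ 8:5:1:1, so the empirical formula is C8H5NO
Empirical-formula mass = 131.13 g/mol
n = 394 / 131.13 = 3.00 ≈ 3
Molecular formula = (C8H5NO)×3 = C24H15N3O3

C24H15N3O3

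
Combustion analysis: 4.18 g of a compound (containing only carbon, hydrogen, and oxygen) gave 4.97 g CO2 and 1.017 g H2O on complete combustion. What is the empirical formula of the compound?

mol C = 4.97 / 44.01 = 0.1129; mass C = 0.1129 × 12.01 = 1.356 g
mol H = 2 × (1.017 / 18.02) = 0.1129; mass H = 0.1129 × 1.008 = 0.1138 g
mass O = 4.18 − (1.470) = 2.710 g → mol O = 0.1694
Ratios (÷ 0.1129): C 1.000, H 1.000, O 1.501
Scaling by 2: C 2.00, H 2.00, O 3.00 → C2H2O3

C2H2O3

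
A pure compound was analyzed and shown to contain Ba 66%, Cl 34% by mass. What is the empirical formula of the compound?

Assume 100 g: 66 g Ba, 34 g Cl.
Ba: 66 g ÷ 137.33 g/mol = 0.4806 mol
Cl: 34 g ÷ 35.45 g/mol = 0.9591 mol
Ratios (÷ 0.4806): Ba 1.000, Cl 1.996
→ BaCl2

BaCl2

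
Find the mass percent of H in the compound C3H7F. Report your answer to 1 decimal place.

11.4%

Molar mass = 3(12.01) + 7(1.008) + 1(19.00) = 62.086 g/mol
Mass of H per mole = 7 × 1.008 = 7.056 g
% H = 7.056 / 62.086 × 100 = 11.4%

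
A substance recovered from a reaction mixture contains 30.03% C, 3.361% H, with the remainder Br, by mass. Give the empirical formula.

C3H4Br

Assume 100 g: 30.03 g C, 3.361 g H, 66.609 g Br.
Moles — C: 30.03 / 12.01 = 2.5 mol; H: 3.361 / 1.008 = 3.334 mol; Br: 66.609 / 79.90 = 0.8337 mol
Divide by the smallest (0.8337 mol Br): C 2.999, H 4.000, Br 1.000
Ratio ≈ 3:4:1, so the empirical formula is C3H4Br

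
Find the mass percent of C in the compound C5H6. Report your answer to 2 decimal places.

90.85%

Molar mass = 5(12.01) + 6(1.008) = 66.098 g/mol
Mass of C per mole = 5 × 12.01 = 60.050 g
% C = 60.050 / 66.098 × 100 = 90.85%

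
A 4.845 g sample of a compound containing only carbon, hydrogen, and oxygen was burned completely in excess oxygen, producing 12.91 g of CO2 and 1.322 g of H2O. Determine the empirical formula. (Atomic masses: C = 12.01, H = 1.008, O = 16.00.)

mol C = 12.91 / 44.01 = 0.2933; mass C = 0.2933 × 12.01 = 3.523 g
mol H = 2 × (1.322 / 18.02) = 0.1467; mass H = 0.1467 × 1.008 = 0.1479 g
mass O = 4.845 − (3.671) = 1.174 g → mol O = 0.07338
Smallest is O at 0.07338 mol; normalising gives C 3.998, H 2.000, O 1.000
→ C4H2O

C4H2O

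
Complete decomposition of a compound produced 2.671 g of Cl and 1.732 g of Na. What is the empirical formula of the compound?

n(Cl) = 2.671/35.45 = 0.07535, n(Na) = 1.732/22.99 = 0.07534
Smallest is Na at 0.07534 mol; normalising gives Cl 1.000, Na 1.000
→ ClNa

ClNa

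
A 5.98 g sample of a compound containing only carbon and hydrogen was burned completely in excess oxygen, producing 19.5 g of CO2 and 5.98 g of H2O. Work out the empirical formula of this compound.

C2H3

mol C = 19.5 / 44.01 = 0.4431; mass C = 0.4431 × 12.01 = 5.321 g
mol H = 2 × (5.98 / 18.02) = 0.6637; mass H = 0.6637 × 1.008 = 0.6690 g
Ratios (÷ 0.4431): C 1.000, H 1.498
Scaling by 2: C 2.00, H 3.00 → C2H3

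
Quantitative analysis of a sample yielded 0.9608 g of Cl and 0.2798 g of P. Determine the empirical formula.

n(Cl) = 0.9608/35.45 = 0.0271, n(P) = 0.2798/30.97 = 0.009035
Divide by the smallest (0.009035 mol P): Cl 3.000, P 1.000
→ Cl3P

Cl3P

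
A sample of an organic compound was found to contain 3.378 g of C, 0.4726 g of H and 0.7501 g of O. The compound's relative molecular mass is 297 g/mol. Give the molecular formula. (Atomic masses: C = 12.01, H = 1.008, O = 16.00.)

n(C) = 3.378/12.01 = 0.2813, n(H) = 0.4726/1.008 = 0.4688, n(O) = 0.7501/16.00 = 0.04688
Smallest is O at 0.04688 mol; normalising gives C 6.000, H 10.001, O 1.000
≈ 6:10:1 → C6H10O
Empirical-formula mass = 98.14 g/mol
n = 297 / 98.14 = 3.03 ≈ 3
Molecular formula = (C6H10O)×3 = C18H30O3

C18H30O3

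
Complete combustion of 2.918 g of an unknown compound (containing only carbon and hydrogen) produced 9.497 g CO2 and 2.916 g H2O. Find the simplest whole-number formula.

C2H3

mol C = 9.497 / 44.01 = 0.2158; mass C = 0.2158 × 12.01 = 2.592 g
mol H = 2 × (2.916 / 18.02) = 0.3236; mass H = 0.3236 × 1.008 = 0.3262 g
Ratios (÷ 0.2158): C 1.000, H 1.500
×2: C 2.00, H 3.00 → C2H3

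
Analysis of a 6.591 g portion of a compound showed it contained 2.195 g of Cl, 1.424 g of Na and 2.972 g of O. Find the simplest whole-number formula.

Moles — Cl: 2.195 / 35.45 = 0.06192 mol; Na: 1.424 / 22.99 = 0.06194 mol; O: 2.972 / 16.00 = 0.1857 mol
Divide by the smallest (0.06192 mol Cl): Cl 1.000, Na 1.000, O 3.000
→ ClNaO3

ClNaO3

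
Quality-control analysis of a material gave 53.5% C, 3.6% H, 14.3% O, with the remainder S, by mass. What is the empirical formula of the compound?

Assume 100 g: 53.5 g C, 3.6 g H, 14.3 g O, 28.6 g S.
C: 53.5 g ÷ 12.01 g/mol = 4.455 mol
H: 3.6 g ÷ 1.008 g/mol = 3.571 mol
O: 14.3 g ÷ 16.00 g/mol = 0.8938 mol
S: 28.6 g ÷ 32.07 g/mol = 0.8918 mol
Divide by the smallest (0.8918 mol S): C 4.995, H 4.005, O 1.002, S 1.000
Ratio ≈ 5:4:1:1, so the empirical formula is C5H4OS

C5H4OS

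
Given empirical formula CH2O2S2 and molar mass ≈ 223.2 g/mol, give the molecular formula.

Empirical-formula mass = 110.17 g/mol
n = 223.2 / 110.17 = 2.03 ≈ 2
Molecular formula = (CH2O2S2)2 = C2H4O4S4

C2H4O4S4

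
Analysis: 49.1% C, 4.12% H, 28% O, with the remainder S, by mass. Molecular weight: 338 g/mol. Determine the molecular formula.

C14H14O6S2

Assume 100 g: 49.1 g C, 4.12 g H, 28 g O, 18.78 g S.
C: 49.1 g ÷ 12.01 g/mol = 4.088 mol
H: 4.12 g ÷ 1.008 g/mol = 4.087 mol
O: 28 g ÷ 16.00 g/mol = 1.75 mol
S: 18.78 g ÷ 32.07 g/mol = 0.5856 mol
Divide by the smallest (0.5856 mol S): C 6.981, H 6.980, O 2.988, S 1.000
≈ 7:7:3:1 → C7H7O3S
Empirical-formula mass = 171.20 g/mol
n = 338 / 171.20 = 1.97 ≈ 2
Molecular formula = (C7H7O3S)×2 = C14H14O6S2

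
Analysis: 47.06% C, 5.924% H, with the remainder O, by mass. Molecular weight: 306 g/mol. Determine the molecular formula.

Assume 100 g: 47.06 g C, 5.924 g H, 47.016 g O.
Moles — C: 47.06 / 12.01 = 3.918 mol; H: 5.924 / 1.008 = 5.877 mol; O: 47.016 / 16.00 = 2.938 mol
Ratios (÷ 2.938): C 1.333, H 2.000, O 1.000
Scaling by 3: C 4.00, H 6.00, O 3.00 → C4H6O3
Empirical-formula mass = 102.09 g/mol
n = 306 / 102.09 = 3.00 ≈ 3
Molecular formula = (C4H6O3)×3 = C12H18O9

C12H18O9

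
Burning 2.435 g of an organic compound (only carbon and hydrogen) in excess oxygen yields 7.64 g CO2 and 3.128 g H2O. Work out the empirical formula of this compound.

mol C = 7.64 / 44.01 = 0.1736; mass C = 0.1736 × 12.01 = 2.085 g
mol H = 2 × (3.128 / 18.02) = 0.3472; mass H = 0.3472 × 1.008 = 0.3499 g
Ratios (÷ 0.1736): C 1.000, H 2.000
Ratio ≈ 1:2, so the empirical formula is CH2

CH2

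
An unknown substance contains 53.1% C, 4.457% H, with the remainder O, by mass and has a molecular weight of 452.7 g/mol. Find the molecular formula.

C20H20O12

Assume 100 g: 53.1 g C, 4.457 g H, 42.443 g O.
n(C) = 53.1/12.01 = 4.421, n(H) = 4.457/1.008 = 4.422, n(O) = 42.443/16.00 = 2.653
Ratios (÷ 2.653): C 1.667, H 1.667, O 1.000
Multiply by 3: C 5.00, H 5.00, O 3.00 → C5H5O3
Empirical-formula mass = 113.09 g/mol
n = 452.7 / 113.09 = 4.00 ≈ 4
Molecular formula = (C5H5O3)×4 = C20H20O12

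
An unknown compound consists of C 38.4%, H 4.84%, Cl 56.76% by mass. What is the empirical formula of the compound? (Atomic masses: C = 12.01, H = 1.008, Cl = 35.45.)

C2H3Cl

Assume 100 g: 38.4 g C, 4.84 g H, 56.76 g Cl.
Moles — C: 38.4 / 12.01 = 3.197 mol; H: 4.84 / 1.008 = 4.802 mol; Cl: 56.76 / 35.45 = 1.601 mol
Divide by the smallest (1.601 mol Cl): C 1.997, H 2.999, Cl 1.000
Ratio ≈ 2:3:1, so the empirical formula is C2H3Cl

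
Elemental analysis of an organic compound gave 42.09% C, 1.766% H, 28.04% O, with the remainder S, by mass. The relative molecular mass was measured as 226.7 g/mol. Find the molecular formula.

C8H4O4S2

Assume 100 g: 42.09 g C, 1.766 g H, 28.04 g O, 28.104 g S.
C: 42.09 g ÷ 12.01 g/mol = 3.505 mol
H: 1.766 g ÷ 1.008 g/mol = 1.752 mol
O: 28.04 g ÷ 16.00 g/mol = 1.752 mol
S: 28.104 g ÷ 32.07 g/mol = 0.8763 mol
Divide by the smallest (0.8763 mol S): C 3.999, H 1.999, O 2.000, S 1.000
Ratio ≈ 4:2:2:1, so the empirical formula is C4H2O2S
Empirical-formula mass = 114.13 g/mol
n = 226.7 / 114.13 = 1.99 ≈ 2
Molecular formula = (C4H2O2S)×2 = C8H4O4S2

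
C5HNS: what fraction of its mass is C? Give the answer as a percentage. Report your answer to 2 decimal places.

56.05%

Molar mass = 5(12.01) + 1(1.008) + 1(14.01) + 1(32.07) = 107.138 g/mol
Mass of C per mole = 5 × 12.01 = 60.050 g
% C = 60.050 / 107.138 × 100 = 56.05%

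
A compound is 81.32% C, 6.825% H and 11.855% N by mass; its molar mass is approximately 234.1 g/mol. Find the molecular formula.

C16H16N2

Assume 100 g: 81.32 g C, 6.825 g H, 11.855 g N.
Moles — C: 81.32 / 12.01 = 6.771 mol; H: 6.825 / 1.008 = 6.771 mol; N: 11.855 / 14.01 = 0.8462 mol
Divide by the smallest (0.8462 mol N): C 8.002, H 8.002, N 1.000
→ C8H8N
Empirical-formula mass = 118.15 g/mol
n = 234.1 / 118.15 = 1.98 ≈ 2
Molecular formula = (C8H8N)×2 = C16H16N2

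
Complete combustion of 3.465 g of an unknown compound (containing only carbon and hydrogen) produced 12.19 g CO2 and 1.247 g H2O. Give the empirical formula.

C2H

mol C = 12.19 / 44.01 = 0.2770; mass C = 0.2770 × 12.01 = 3.327 g
mol H = 2 × (1.247 / 18.02) = 0.1384; mass H = 0.1384 × 1.008 = 0.1395 g
Divide by the smallest (0.1384 mol H): C 2.001, H 1.000
≈ 2:1 → C2H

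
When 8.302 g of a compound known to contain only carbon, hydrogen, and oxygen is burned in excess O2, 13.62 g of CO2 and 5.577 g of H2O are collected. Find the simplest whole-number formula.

mol C = 13.62 / 44.01 = 0.3095; mass C = 0.3095 × 12.01 = 3.717 g
mol H = 2 × (5.577 / 18.02) = 0.6190; mass H = 0.6190 × 1.008 = 0.6239 g
mass O = 8.302 − (4.341) = 3.961 g → mol O = 0.2476
Divide by the smallest (0.2476 mol O): C 1.250, H 2.500, O 1.000
Scaling by 4: C 5.00, H 10.00, O 4.00 → C5H10O4

C5H10O4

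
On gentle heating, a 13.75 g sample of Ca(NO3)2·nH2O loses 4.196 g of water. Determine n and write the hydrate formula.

Mass of anhydrous Ca(NO3)2 = 13.75 − 4.196 = 9.554 g
mol H2O = 4.196 / 18.02 = 0.2329
Molar mass of Ca(NO3)2 = 164.10 g/mol → mol Ca(NO3)2 = 9.554 / 164.10 = 0.05822
n = 0.2329 / 0.05822 = 4.00 ≈ 4 → Ca(NO3)2·4H2O

Ca(NO3)2·4H2O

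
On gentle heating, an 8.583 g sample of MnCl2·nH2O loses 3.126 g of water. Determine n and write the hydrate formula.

MnCl2·4H2O

Mass of anhydrous MnCl2 = 8.583 − 3.126 = 5.457 g
mol H2O = 3.126 / 18.02 = 0.1735
Molar mass of MnCl2 = 125.84 g/mol → mol MnCl2 = 5.457 / 125.84 = 0.04336
n = 0.1735 / 0.04336 = 4.00 ≈ 4 → MnCl2·4H2O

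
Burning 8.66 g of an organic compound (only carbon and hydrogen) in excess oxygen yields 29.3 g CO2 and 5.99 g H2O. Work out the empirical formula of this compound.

CH

mol C = 29.3 / 44.01 = 0.6658; mass C = 0.6658 × 12.01 = 7.996 g
mol H = 2 × (5.99 / 18.02) = 0.6648; mass H = 0.6648 × 1.008 = 0.6701 g
Smallest is H at 0.6648 mol; normalising gives C 1.001, H 1.000
→ CH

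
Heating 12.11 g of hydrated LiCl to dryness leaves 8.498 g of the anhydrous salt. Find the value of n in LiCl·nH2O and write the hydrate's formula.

LiCl·H2O

Mass of water lost = 12.11 − 8.498 = 3.612 g → 3.612 / 18.02 = 0.2004 mol H2O
Molar mass of LiCl = 42.39 g/mol → mol LiCl = 8.498 / 42.39 = 0.2005
n = 0.2004 / 0.2005 = 1.00 ≈ 1 → LiCl·H2O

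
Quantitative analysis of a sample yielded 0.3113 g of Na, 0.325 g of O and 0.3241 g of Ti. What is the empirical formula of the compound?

Na: 0.3113 g ÷ 22.99 g/mol = 0.01354 mol
O: 0.325 g ÷ 16.00 g/mol = 0.02031 mol
Ti: 0.3241 g ÷ 47.87 g/mol = 0.00677 mol
Divide by the smallest (0.00677 mol Ti): Na 2.000, O 3.000, Ti 1.000
→ Na2O3Ti

Na2O3Ti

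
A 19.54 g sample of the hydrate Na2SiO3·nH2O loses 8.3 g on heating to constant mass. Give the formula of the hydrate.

Mass of anhydrous Na2SiO3 = 19.54 − 8.3 = 11.24 g
mol H2O = 8.3 / 18.02 = 0.4606
Molar mass of Na2SiO3 = 122.07 g/mol → mol Na2SiO3 = 11.24 / 122.07 = 0.09208
n = 0.4606 / 0.09208 = 5.00 ≈ 5 → Na2SiO3·5H2O

Na2SiO3·5H2O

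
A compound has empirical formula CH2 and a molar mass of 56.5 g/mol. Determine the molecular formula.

C4H8

Empirical-formula mass = 14.03 g/mol
n = 56.5 / 14.03 = 4.03 ≈ 4
Molecular formula = (CH2)4 = C4H8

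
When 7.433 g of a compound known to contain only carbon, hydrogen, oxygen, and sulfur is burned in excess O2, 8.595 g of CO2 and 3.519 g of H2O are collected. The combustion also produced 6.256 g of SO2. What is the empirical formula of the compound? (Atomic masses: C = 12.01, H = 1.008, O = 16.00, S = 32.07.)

C2H4OS

mol C = 8.595 / 44.01 = 0.1953; mass C = 0.1953 × 12.01 = 2.346 g
mol H = 2 × (3.519 / 18.02) = 0.3906; mass H = 0.3906 × 1.008 = 0.3937 g
mol S = 6.256 / 64.07 = 0.09764; mass S = 3.131 g
mass O = 7.433 − (5.871) = 1.562 g → mol O = 0.09765
Divide by the smallest (0.09764 mol S): C 2.000, H 4.000, O 1.000, S 1.000
≈ 2:4:1:1 → C2H4OS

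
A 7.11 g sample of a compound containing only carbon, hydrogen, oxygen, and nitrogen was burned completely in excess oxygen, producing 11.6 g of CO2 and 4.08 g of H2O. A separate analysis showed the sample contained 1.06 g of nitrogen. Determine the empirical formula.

mol C = 11.6 / 44.01 = 0.2636; mass C = 0.2636 × 12.01 = 3.166 g
mol H = 2 × (4.08 / 18.02) = 0.4528; mass H = 0.4528 × 1.008 = 0.4565 g
mol N = 1.06 / 14.01 = 0.07566
mass O = 7.11 − (4.682) = 2.428 g → mol O = 0.1517
Divide by the smallest (0.07566 mol N): C 3.484, H 5.985, N 1.000, O 2.006
×2: C 6.97, H 11.97, N 2.00, O 4.01 → C7H12N2O4

C7H12N2O4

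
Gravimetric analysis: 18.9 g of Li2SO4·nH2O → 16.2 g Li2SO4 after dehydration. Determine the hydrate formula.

Li2SO4·H2O

Mass of water lost = 18.9 − 16.2 = 2.7 g → 2.7 / 18.02 = 0.1498 mol H2O
Molar mass of Li2SO4 = 109.95 g/mol → mol Li2SO4 = 16.2 / 109.95 = 0.1473
n = 0.1498 / 0.1473 = 1.02 ≈ 1 → Li2SO4·H2O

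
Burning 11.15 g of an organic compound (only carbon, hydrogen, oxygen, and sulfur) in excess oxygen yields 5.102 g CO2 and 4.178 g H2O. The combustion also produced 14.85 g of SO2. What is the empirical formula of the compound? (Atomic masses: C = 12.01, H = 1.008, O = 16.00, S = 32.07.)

CH4OS2

mol C = 5.102 / 44.01 = 0.1159; mass C = 0.1159 × 12.01 = 1.392 g
mol H = 2 × (4.178 / 18.02) = 0.4637; mass H = 0.4637 × 1.008 = 0.4674 g
mol S = 14.85 / 64.07 = 0.2318; mass S = 7.433 g
mass O = 11.15 − (9.293) = 1.857 g → mol O = 0.1161
Smallest is C at 0.1159 mol; normalising gives C 1.000, H 4.000, O 1.001, S 1.999
≈ 1:4:1:2 → CH4OS2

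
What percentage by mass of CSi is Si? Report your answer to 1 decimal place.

70.0%

Molar mass = 1(12.01) + 1(28.09) = 40.100 g/mol
Mass of Si per mole = 1 × 28.09 = 28.090 g
% Si = 28.090 / 40.100 × 100 = 70.0%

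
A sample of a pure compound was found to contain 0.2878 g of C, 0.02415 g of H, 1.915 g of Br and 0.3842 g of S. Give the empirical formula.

C2H2Br2S

n(C) = 0.2878/12.01 = 0.02396, n(H) = 0.02415/1.008 = 0.02396, n(Br) = 1.915/79.90 = 0.02397, n(S) = 0.3842/32.07 = 0.01198
Divide by the smallest (0.01198 mol S): C 2.000, H 2.000, Br 2.001, S 1.000
≈ 2:2:2:1 → C2H2Br2S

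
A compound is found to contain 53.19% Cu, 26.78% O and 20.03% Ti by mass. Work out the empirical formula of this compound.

Cu2O4Ti

Assume 100 g: 53.19 g Cu, 26.78 g O, 20.03 g Ti.
Cu: 53.19 g ÷ 63.55 g/mol = 0.837 mol
O: 26.78 g ÷ 16.00 g/mol = 1.674 mol
Ti: 20.03 g ÷ 47.87 g/mol = 0.4184 mol
Divide by the smallest (0.4184 mol Ti): Cu 2.000, O 4.000, Ti 1.000
≈ 2:4:1 → Cu2O4Ti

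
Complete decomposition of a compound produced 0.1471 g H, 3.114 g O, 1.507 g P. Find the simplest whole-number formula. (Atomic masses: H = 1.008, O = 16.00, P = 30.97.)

H3O4P

n(H) = 0.1471/1.008 = 0.1459, n(O) = 3.114/16.00 = 0.1946, n(P) = 1.507/30.97 = 0.04866
Divide by the smallest (0.04866 mol P): H 2.999, O 4.000, P 1.000
→ H3O4P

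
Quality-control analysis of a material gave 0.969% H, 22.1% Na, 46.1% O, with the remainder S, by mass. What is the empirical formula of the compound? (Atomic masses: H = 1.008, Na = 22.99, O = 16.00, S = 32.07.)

HNaO3S

Assume 100 g: 0.969 g H, 22.1 g Na, 46.1 g O, 30.83 g S.
Moles — H: 0.969 / 1.008 = 0.9613 mol; Na: 22.1 / 22.99 = 0.9613 mol; O: 46.1 / 16.00 = 2.881 mol; S: 30.83 / 32.07 = 0.9613 mol
Divide by the smallest (0.9613 mol Na): H 1.000, Na 1.000, O 2.997, S 1.000
Ratio ≈ 1:1:3:1, so the empirical formula is HNaO3S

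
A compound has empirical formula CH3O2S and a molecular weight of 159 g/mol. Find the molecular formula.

C2H6O4S2

Empirical-formula mass = 79.10 g/mol
n = 159 / 79.10 = 2.01 ≈ 2
Molecular formula = (CH3O2S)2 = C2H6O4S2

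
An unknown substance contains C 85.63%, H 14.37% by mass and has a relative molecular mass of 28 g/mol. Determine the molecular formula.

Assume 100 g: 85.63 g C, 14.37 g H.
C: 85.63 g ÷ 12.01 g/mol = 7.13 mol
H: 14.37 g ÷ 1.008 g/mol = 14.26 mol
Ratios (÷ 7.13): C 1.000, H 1.999
Ratio ≈ 1:2, so the empirical formula is CH2
Empirical-formula mass = 14.03 g/mol
n = 28 / 14.03 = 2.00 ≈ 2
Molecular formula = (CH2)×2 = C2H4

C2H4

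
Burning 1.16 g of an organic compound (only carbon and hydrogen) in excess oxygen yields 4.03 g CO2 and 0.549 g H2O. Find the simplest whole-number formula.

mol C = 4.03 / 44.01 = 0.09157; mass C = 0.09157 × 12.01 = 1.100 g
mol H = 2 × (0.549 / 18.02) = 0.06093; mass H = 0.06093 × 1.008 = 0.06142 g
Divide by the smallest (0.06093 mol H): C 1.503, H 1.000
Scaling by 2: C 3.01, H 2.00 → C3H2

C3H2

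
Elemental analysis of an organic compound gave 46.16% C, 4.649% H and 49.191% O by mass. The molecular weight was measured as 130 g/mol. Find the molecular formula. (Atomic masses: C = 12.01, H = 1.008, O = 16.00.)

C5H6O4

Assume 100 g: 46.16 g C, 4.649 g H, 49.191 g O.
C: 46.16 g ÷ 12.01 g/mol = 3.843 mol
H: 4.649 g ÷ 1.008 g/mol = 4.612 mol
O: 49.191 g ÷ 16.00 g/mol = 3.074 mol
Ratios (÷ 3.074): C 1.250, H 1.500, O 1.000
×4: C 5.00, H 6.00, O 4.00 → C5H6O4
Empirical-formula mass = 130.10 g/mol
n = 130 / 130.10 = 1.00 ≈ 1
Molecular formula = empirical formula = C5H6O4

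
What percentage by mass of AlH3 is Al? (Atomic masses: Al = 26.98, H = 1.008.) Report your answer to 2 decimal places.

Molar mass = 1(26.98) + 3(1.008) = 30.004 g/mol
Mass of Al per mole = 1 × 26.98 = 26.980 g
% Al = 26.980 / 30.004 × 100 = 89.92%

89.92%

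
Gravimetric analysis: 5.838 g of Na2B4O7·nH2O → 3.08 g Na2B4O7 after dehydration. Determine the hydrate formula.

Mass of water lost = 5.838 − 3.08 = 2.758 g → 2.758 / 18.02 = 0.1531 mol H2O
Molar mass of Na2B4O7 = 201.22 g/mol → mol Na2B4O7 = 3.08 / 201.22 = 0.01531
n = 0.1531 / 0.01531 = 10.00 ≈ 10 → Na2B4O7·10H2O

Na2B4O7·10H2O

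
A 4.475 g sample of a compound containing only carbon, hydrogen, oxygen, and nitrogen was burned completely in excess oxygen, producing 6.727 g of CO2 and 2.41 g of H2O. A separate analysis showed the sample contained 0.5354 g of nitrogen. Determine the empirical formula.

C4H7NO3

mol C = 6.727 / 44.01 = 0.1529; mass C = 0.1529 × 12.01 = 1.836 g
mol H = 2 × (2.41 / 18.02) = 0.2675; mass H = 0.2675 × 1.008 = 0.2696 g
mol N = 0.5354 / 14.01 = 0.03822
mass O = 4.475 − (2.641) = 1.834 g → mol O = 0.1146
Smallest is N at 0.03822 mol; normalising gives C 4.000, H 6.999, N 1.000, O 3.000
≈ 4:7:1:3 → C4H7NO3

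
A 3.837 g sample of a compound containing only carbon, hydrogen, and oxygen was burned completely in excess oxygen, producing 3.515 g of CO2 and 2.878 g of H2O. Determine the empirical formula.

CH4O2

mol C = 3.515 / 44.01 = 0.07987; mass C = 0.07987 × 12.01 = 0.9592 g
mol H = 2 × (2.878 / 18.02) = 0.3194; mass H = 0.3194 × 1.008 = 0.3220 g
mass O = 3.837 − (1.281) = 2.556 g → mol O = 0.1597
Smallest is C at 0.07987 mol; normalising gives C 1.000, H 3.999, O 2.000
Ratio ≈ 1:4:2, so the empirical formula is CH4O2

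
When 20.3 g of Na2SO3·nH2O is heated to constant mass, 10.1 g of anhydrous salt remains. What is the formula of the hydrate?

Na2SO3·7H2O

Mass of water lost = 20.3 − 10.1 = 10.2 g → 10.2 / 18.02 = 0.566 mol H2O
Molar mass of Na2SO3 = 126.05 g/mol → mol Na2SO3 = 10.1 / 126.05 = 0.08013
n = 0.566 / 0.08013 = 7.06 ≈ 7 → Na2SO3·7H2O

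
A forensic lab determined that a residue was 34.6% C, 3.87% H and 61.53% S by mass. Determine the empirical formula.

Assume 100 g: 34.6 g C, 3.87 g H, 61.53 g S.
Moles — C: 34.6 / 12.01 = 2.881 mol; H: 3.87 / 1.008 = 3.839 mol; S: 61.53 / 32.07 = 1.919 mol
Divide by the smallest (1.919 mol S): C 1.502, H 2.001, S 1.000
×2: C 3.00, H 4.00, S 2.00 → C3H4S2

C3H4S2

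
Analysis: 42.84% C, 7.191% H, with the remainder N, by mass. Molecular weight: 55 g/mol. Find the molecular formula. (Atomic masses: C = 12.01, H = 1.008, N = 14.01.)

Assume 100 g: 42.84 g C, 7.191 g H, 49.969 g N.
Moles — C: 42.84 / 12.01 = 3.567 mol; H: 7.191 / 1.008 = 7.134 mol; N: 49.969 / 14.01 = 3.567 mol
Ratios (÷ 3.567): C 1.000, H 2.000, N 1.000
→ CH2N
Empirical-formula mass = 28.04 g/mol
n = 55 / 28.04 = 1.96 ≈ 2
Molecular formula = (CH2N)×2 = C2H4N2

C2H4N2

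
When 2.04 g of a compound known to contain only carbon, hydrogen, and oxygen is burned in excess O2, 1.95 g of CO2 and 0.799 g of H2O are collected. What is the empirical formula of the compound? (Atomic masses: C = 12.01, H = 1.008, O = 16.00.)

mol C = 1.95 / 44.01 = 0.04431; mass C = 0.04431 × 12.01 = 0.5321 g
mol H = 2 × (0.799 / 18.02) = 0.08868; mass H = 0.08868 × 1.008 = 0.08939 g
mass O = 2.04 − (0.6215) = 1.418 g → mol O = 0.08865
Ratios (÷ 0.04431): C 1.000, H 2.001, O 2.001
Ratio ≈ 1:2:2, so the empirical formula is CH2O2

CH2O2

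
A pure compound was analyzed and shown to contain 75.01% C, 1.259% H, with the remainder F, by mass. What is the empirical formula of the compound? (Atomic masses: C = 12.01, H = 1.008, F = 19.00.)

Assume 100 g: 75.01 g C, 1.259 g H, 23.731 g F.
Moles — C: 75.01 / 12.01 = 6.246 mol; H: 1.259 / 1.008 = 1.249 mol; F: 23.731 / 19.00 = 1.249 mol
Divide by the smallest (1.249 mol F): C 5.001, H 1.000, F 1.000
Ratio ≈ 5:1:1, so the empirical formula is C5HF

C5HF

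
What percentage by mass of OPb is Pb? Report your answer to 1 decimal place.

92.8%

Molar mass = 1(16.00) + 1(207.2) = 223.200 g/mol
Mass of Pb per mole = 1 × 207.2 = 207.200 g
% Pb = 207.200 / 223.200 × 100 = 92.8%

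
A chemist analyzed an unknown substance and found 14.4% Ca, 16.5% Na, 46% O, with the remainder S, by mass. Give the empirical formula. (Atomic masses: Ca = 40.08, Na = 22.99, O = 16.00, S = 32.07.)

Assume 100 g: 14.4 g Ca, 16.5 g Na, 46 g O, 23.1 g S.
Ca: 14.4 g ÷ 40.08 g/mol = 0.3593 mol
Na: 16.5 g ÷ 22.99 g/mol = 0.7177 mol
O: 46 g ÷ 16.00 g/mol = 2.875 mol
S: 23.1 g ÷ 32.07 g/mol = 0.7203 mol
Divide by the smallest (0.3593 mol Ca): Ca 1.000, Na 1.998, O 8.002, S 2.005
≈ 1:2:8:2 → CaNa2O8S2

CaNa2O8S2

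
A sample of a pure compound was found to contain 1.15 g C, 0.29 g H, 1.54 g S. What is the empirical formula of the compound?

Moles — C: 1.15 / 12.01 = 0.09575 mol; H: 0.29 / 1.008 = 0.2877 mol; S: 1.54 / 32.07 = 0.04802 mol
Ratios (÷ 0.04802): C 1.994, H 5.991, S 1.000
Ratio ≈ 2:6:1, so the empirical formula is C2H6S

C2H6S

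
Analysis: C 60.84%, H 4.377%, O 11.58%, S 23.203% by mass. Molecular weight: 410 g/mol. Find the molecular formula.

Assume 100 g: 60.84 g C, 4.377 g H, 11.58 g O, 23.203 g S.
n(C) = 60.84/12.01 = 5.066, n(H) = 4.377/1.008 = 4.342, n(O) = 11.58/16.00 = 0.7238, n(S) = 23.203/32.07 = 0.7235
Ratios (÷ 0.7235): C 7.002, H 6.002, O 1.000, S 1.000
→ C7H6OS
Empirical-formula mass = 138.19 g/mol
n = 410 / 138.19 = 2.97 ≈ 3
Molecular formula = (C7H6OS)×3 = C21H18O3S3

C21H18O3S3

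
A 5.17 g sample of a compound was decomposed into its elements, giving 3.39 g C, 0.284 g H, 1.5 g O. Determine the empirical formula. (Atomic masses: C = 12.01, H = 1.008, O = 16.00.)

n(C) = 3.39/12.01 = 0.2823, n(H) = 0.284/1.008 = 0.2817, n(O) = 1.5/16.00 = 0.09375
Ratios (÷ 0.09375): C 3.011, H 3.005, O 1.000
Ratio ≈ 3:3:1, so the empirical formula is C3H3O

C3H3O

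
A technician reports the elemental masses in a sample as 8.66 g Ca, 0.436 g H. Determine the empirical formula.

n(Ca) = 8.66/40.08 = 0.2161, n(H) = 0.436/1.008 = 0.4325
Smallest is Ca at 0.2161 mol; normalising gives Ca 1.000, H 2.002
→ CaH2

CaH2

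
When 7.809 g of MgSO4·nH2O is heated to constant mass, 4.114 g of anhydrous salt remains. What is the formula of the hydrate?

MgSO4·6H2O

Mass of water lost = 7.809 − 4.114 = 3.695 g → 3.695 / 18.02 = 0.205 mol H2O
Molar mass of MgSO4 = 120.38 g/mol → mol MgSO4 = 4.114 / 120.38 = 0.03418
n = 0.205 / 0.03418 = 6.00 ≈ 6 → MgSO4·6H2O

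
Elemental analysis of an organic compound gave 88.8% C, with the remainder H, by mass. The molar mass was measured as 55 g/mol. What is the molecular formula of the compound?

Assume 100 g: 88.8 g C, 11.2 g H.
Moles — C: 88.8 / 12.01 = 7.394 mol; H: 11.2 / 1.008 = 11.11 mol
Smallest is C at 7.394 mol; normalising gives C 1.000, H 1.503
Scaling by 2: C 2.00, H 3.01 → C2H3
Empirical-formula mass = 27.04 g/mol
n = 55 / 27.04 = 2.03 ≈ 2
Molecular formula = (C2H3)×2 = C4H6

C4H6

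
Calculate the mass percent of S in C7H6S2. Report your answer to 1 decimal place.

41.6%

Molar mass = 7(12.01) + 6(1.008) + 2(32.07) = 154.258 g/mol
Mass of S per mole = 2 × 32.07 = 64.140 g
% S = 64.140 / 154.258 × 100 = 41.6%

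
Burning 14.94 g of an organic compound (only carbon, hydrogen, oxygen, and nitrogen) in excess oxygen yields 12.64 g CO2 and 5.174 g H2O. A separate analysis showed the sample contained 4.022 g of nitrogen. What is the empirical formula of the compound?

C2H4N2O3

mol C = 12.64 / 44.01 = 0.2872; mass C = 0.2872 × 12.01 = 3.449 g
mol H = 2 × (5.174 / 18.02) = 0.5743; mass H = 0.5743 × 1.008 = 0.5788 g
mol N = 4.022 / 14.01 = 0.2871
mass O = 14.94 − (8.050) = 6.890 g → mol O = 0.4306
Smallest is N at 0.2871 mol; normalising gives C 1.000, H 2.000, N 1.000, O 1.500
×2: C 2.00, H 4.00, N 2.00, O 3.00 → C2H4N2O3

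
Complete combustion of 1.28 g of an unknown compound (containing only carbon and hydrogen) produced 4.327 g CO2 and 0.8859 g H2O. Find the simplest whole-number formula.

CH

mol C = 4.327 / 44.01 = 0.09832; mass C = 0.09832 × 12.01 = 1.181 g
mol H = 2 × (0.8859 / 18.02) = 0.09832; mass H = 0.09832 × 1.008 = 0.09911 g
Ratios (÷ 0.09832): C 1.000, H 1.000
→ CH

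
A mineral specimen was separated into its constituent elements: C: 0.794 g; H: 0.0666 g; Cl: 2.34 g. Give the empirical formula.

CHCl

n(C) = 0.794/12.01 = 0.06611, n(H) = 0.0666/1.008 = 0.06607, n(Cl) = 2.34/35.45 = 0.06601
Ratios (÷ 0.06601): C 1.002, H 1.001, Cl 1.000
Ratio ≈ 1:1:1, so the empirical formula is CHCl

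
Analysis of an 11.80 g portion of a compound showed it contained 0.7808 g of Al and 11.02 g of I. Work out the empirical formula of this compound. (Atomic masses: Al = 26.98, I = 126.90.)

Moles — Al: 0.7808 / 26.98 = 0.02894 mol; I: 11.02 / 126.90 = 0.08684 mol
Ratios (÷ 0.02894): Al 1.000, I 3.001
≈ 1:3 → AlI3

AlI3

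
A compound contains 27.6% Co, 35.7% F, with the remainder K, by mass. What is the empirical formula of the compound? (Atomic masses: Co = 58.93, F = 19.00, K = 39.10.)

Assume 100 g: 27.6 g Co, 35.7 g F, 36.7 g K.
Moles — Co: 27.6 / 58.93 = 0.4684 mol; F: 35.7 / 19.00 = 1.879 mol; K: 36.7 / 39.10 = 0.9386 mol
Ratios (÷ 0.4684): Co 1.000, F 4.012, K 2.004
→ CoF4K2

CoF4K2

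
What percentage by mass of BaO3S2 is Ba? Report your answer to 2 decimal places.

Molar mass = 1(137.33) + 3(16.00) + 2(32.07) = 249.470 g/mol
Mass of Ba per mole = 1 × 137.33 = 137.330 g
% Ba = 137.330 / 249.470 × 100 = 55.05%

55.05%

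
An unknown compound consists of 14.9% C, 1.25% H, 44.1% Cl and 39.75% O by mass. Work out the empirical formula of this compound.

CHClO2

Assume 100 g: 14.9 g C, 1.25 g H, 44.1 g Cl, 39.75 g O.
n(C) = 14.9/12.01 = 1.241, n(H) = 1.25/1.008 = 1.24, n(Cl) = 44.1/35.45 = 1.244, n(O) = 39.75/16.00 = 2.484
Smallest is H at 1.24 mol; normalising gives C 1.000, H 1.000, Cl 1.003, O 2.003
Ratio ≈ 1:1:1:2, so the empirical formula is CHClO2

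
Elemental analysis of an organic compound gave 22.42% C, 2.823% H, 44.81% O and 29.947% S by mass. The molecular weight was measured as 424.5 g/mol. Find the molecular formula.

C8H12O12S4

Assume 100 g: 22.42 g C, 2.823 g H, 44.81 g O, 29.947 g S.
C: 22.42 g ÷ 12.01 g/mol = 1.867 mol
H: 2.823 g ÷ 1.008 g/mol = 2.801 mol
O: 44.81 g ÷ 16.00 g/mol = 2.801 mol
S: 29.947 g ÷ 32.07 g/mol = 0.9338 mol
Divide by the smallest (0.9338 mol S): C 1.999, H 2.999, O 2.999, S 1.000
≈ 2:3:3:1 → C2H3O3S
Empirical-formula mass = 107.11 g/mol
n = 424.5 / 107.11 = 3.96 ≈ 4
Molecular formula = (C2H3O3S)×4 = C8H12O12S4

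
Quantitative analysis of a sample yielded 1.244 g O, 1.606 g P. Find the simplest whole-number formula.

O3P2

Moles — O: 1.244 / 16.00 = 0.07775 mol; P: 1.606 / 30.97 = 0.05186 mol
Smallest is P at 0.05186 mol; normalising gives O 1.499, P 1.000
Multiply by 2: O 3.00, P 2.00 → O3P2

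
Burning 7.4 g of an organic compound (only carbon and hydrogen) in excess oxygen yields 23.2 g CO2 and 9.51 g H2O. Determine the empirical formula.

mol C = 23.2 / 44.01 = 0.5272; mass C = 0.5272 × 12.01 = 6.331 g
mol H = 2 × (9.51 / 18.02) = 1.055; mass H = 1.055 × 1.008 = 1.064 g
Ratios (÷ 0.5272): C 1.000, H 2.002
→ CH2

CH2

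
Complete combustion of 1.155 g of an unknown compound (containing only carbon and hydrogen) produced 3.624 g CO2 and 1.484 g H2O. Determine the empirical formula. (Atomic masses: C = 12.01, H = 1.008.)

CH2

mol C = 3.624 / 44.01 = 0.08234; mass C = 0.08234 × 12.01 = 0.9890 g
mol H = 2 × (1.484 / 18.02) = 0.1647; mass H = 0.1647 × 1.008 = 0.1660 g
Ratios (÷ 0.08234): C 1.000, H 2.000
≈ 1:2 → CH2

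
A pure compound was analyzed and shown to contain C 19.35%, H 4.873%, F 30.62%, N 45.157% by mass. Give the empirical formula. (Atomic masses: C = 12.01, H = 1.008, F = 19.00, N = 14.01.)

CH3FN2

Assume 100 g: 19.35 g C, 4.873 g H, 30.62 g F, 45.157 g N.
C: 19.35 g ÷ 12.01 g/mol = 1.611 mol
H: 4.873 g ÷ 1.008 g/mol = 4.834 mol
F: 30.62 g ÷ 19.00 g/mol = 1.612 mol
N: 45.157 g ÷ 14.01 g/mol = 3.223 mol
Smallest is C at 1.611 mol; normalising gives C 1.000, H 3.001, F 1.000, N 2.001
→ CH3FN2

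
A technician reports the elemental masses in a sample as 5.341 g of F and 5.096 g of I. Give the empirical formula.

F: 5.341 g ÷ 19.00 g/mol = 0.2811 mol
I: 5.096 g ÷ 126.90 g/mol = 0.04016 mol
Smallest is I at 0.04016 mol; normalising gives F 7.000, I 1.000
Ratio ≈ 7:1, so the empirical formula is F7I

F7I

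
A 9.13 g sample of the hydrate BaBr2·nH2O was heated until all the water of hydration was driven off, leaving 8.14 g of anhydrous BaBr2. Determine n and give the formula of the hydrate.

Mass of water lost = 9.13 − 8.14 = 0.99 g → 0.99 / 18.02 = 0.05494 mol H2O
Molar mass of BaBr2 = 297.13 g/mol → mol BaBr2 = 8.14 / 297.13 = 0.0274
n = 0.05494 / 0.0274 = 2.01 ≈ 2 → BaBr2·2H2O

BaBr2·2H2O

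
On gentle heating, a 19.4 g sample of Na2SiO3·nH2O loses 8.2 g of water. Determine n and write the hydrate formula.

Na2SiO3·5H2O

Mass of anhydrous Na2SiO3 = 19.4 − 8.2 = 11.2 g
mol H2O = 8.2 / 18.02 = 0.455
Molar mass of Na2SiO3 = 122.07 g/mol → mol Na2SiO3 = 11.2 / 122.07 = 0.09175
n = 0.455 / 0.09175 = 4.96 ≈ 5 → Na2SiO3·5H2O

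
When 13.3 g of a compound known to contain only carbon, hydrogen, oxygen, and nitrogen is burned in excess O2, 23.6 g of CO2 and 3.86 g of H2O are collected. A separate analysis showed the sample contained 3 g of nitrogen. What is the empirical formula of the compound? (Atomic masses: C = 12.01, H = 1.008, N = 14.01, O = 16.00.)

mol C = 23.6 / 44.01 = 0.5362; mass C = 0.5362 × 12.01 = 6.440 g
mol H = 2 × (3.86 / 18.02) = 0.4284; mass H = 0.4284 × 1.008 = 0.4318 g
mol N = 3 / 14.01 = 0.2141
mass O = 13.3 − (9.872) = 3.428 g → mol O = 0.2142
Smallest is N at 0.2141 mol; normalising gives C 2.504, H 2.001, N 1.000, O 1.001
×2: C 5.01, H 4.00, N 2.00, O 2.00 → C5H4N2O2

C5H4N2O2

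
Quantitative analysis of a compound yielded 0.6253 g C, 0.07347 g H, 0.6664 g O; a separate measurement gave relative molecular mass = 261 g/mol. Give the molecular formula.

C10H14O8

Moles — C: 0.6253 / 12.01 = 0.05206 mol; H: 0.07347 / 1.008 = 0.07289 mol; O: 0.6664 / 16.00 = 0.04165 mol
Divide by the smallest (0.04165 mol O): C 1.250, H 1.750, O 1.000
Multiply by 4: C 5.00, H 7.00, O 4.00 → C5H7O4
Empirical-formula mass = 131.11 g/mol
n = 261 / 131.11 = 1.99 ≈ 2
Molecular formula = (C5H7O4)×2 = C10H14O8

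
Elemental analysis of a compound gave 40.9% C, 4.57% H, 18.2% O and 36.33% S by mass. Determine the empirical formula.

Assume 100 g: 40.9 g C, 4.57 g H, 18.2 g O, 36.33 g S.
C: 40.9 g ÷ 12.01 g/mol = 3.405 mol
H: 4.57 g ÷ 1.008 g/mol = 4.534 mol
O: 18.2 g ÷ 16.00 g/mol = 1.137 mol
S: 36.33 g ÷ 32.07 g/mol = 1.133 mol
Smallest is S at 1.133 mol; normalising gives C 3.006, H 4.002, O 1.004, S 1.000
≈ 3:4:1:1 → C3H4OS

C3H4OS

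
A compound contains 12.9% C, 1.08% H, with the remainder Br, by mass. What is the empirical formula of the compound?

Assume 100 g: 12.9 g C, 1.08 g H, 86.02 g Br.
C: 12.9 g ÷ 12.01 g/mol = 1.074 mol
H: 1.08 g ÷ 1.008 g/mol = 1.071 mol
Br: 86.02 g ÷ 79.90 g/mol = 1.077 mol
Ratios (÷ 1.071): C 1.002, H 1.000, Br 1.005
→ CHBr

CHBr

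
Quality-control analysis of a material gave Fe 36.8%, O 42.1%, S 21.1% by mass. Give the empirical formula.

FeO4S

Assume 100 g: 36.8 g Fe, 42.1 g O, 21.1 g S.
Fe: 36.8 g ÷ 55.85 g/mol = 0.6589 mol
O: 42.1 g ÷ 16.00 g/mol = 2.631 mol
S: 21.1 g ÷ 32.07 g/mol = 0.6579 mol
Smallest is S at 0.6579 mol; normalising gives Fe 1.001, O 3.999, S 1.000
≈ 1:4:1 → FeO4S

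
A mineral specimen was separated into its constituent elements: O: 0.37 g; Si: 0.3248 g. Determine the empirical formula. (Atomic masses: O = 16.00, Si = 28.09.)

Moles — O: 0.37 / 16.00 = 0.02312 mol; Si: 0.3248 / 28.09 = 0.01156 mol
Divide by the smallest (0.01156 mol Si): O 2.000, Si 1.000
→ O2Si

O2Si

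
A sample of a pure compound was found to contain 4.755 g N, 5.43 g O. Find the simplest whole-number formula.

NO

n(N) = 4.755/14.01 = 0.3394, n(O) = 5.43/16.00 = 0.3394
Divide by the smallest (0.3394 mol O): N 1.000, O 1.000
≈ 1:1 → NO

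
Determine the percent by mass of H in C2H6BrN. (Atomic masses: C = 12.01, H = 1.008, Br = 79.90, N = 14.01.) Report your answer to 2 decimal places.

4.88%

Molar mass = 2(12.01) + 6(1.008) + 1(79.90) + 1(14.01) = 123.978 g/mol
Mass of H per mole = 6 × 1.008 = 6.048 g
% H = 6.048 / 123.978 × 100 = 4.88%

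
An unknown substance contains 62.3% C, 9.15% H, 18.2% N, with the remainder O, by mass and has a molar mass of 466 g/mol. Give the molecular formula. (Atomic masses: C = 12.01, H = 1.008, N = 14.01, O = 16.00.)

Assume 100 g: 62.3 g C, 9.15 g H, 18.2 g N, 10.35 g O.
Moles — C: 62.3 / 12.01 = 5.187 mol; H: 9.15 / 1.008 = 9.077 mol; N: 18.2 / 14.01 = 1.299 mol; O: 10.35 / 16.00 = 0.6469 mol
Divide by the smallest (0.6469 mol O): C 8.019, H 14.033, N 2.008, O 1.000
≈ 8:14:2:1 → C8H14N2O
Empirical-formula mass = 154.21 g/mol
n = 466 / 154.21 = 3.02 ≈ 3
Molecular formula = (C8H14N2O)×3 = C24H42N6O3

C24H42N6O3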